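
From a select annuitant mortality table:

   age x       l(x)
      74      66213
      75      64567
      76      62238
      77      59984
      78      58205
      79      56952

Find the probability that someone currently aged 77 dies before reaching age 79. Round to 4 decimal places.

P(die before 79 | alive at 77) = 1 − l(79)/l(77) = 1 − 56952/59984 = (3032)/59984 = 0.050547.

0.0505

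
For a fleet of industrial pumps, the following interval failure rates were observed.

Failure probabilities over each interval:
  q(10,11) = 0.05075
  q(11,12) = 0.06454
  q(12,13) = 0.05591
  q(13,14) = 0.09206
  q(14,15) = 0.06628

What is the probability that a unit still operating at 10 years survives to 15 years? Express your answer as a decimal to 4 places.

0.7107

Survival from 10 to 15 is the product of surviving each interval: (1 − 0.05075) × (1 − 0.06454) × (1 − 0.05591) × (1 − 0.09206) × (1 − 0.06628).
= 0.94925 × 0.93546 × 0.94409 × 0.90794 × 0.93372 = 0.710711.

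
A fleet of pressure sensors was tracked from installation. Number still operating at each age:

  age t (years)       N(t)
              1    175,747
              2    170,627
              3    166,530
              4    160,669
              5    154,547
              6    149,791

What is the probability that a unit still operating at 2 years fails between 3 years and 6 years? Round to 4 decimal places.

This is the probability of reaching 3 but not 6, conditional on being operational at 2: (N(3) − N(6)) / N(2).
= (166,530 − 149,791) / 170,627 = 16,739 / 170,627 = 0.098103.

0.0981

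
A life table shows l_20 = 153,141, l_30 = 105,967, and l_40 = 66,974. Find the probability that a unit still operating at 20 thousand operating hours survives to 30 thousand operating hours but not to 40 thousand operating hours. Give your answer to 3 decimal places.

This is the probability of reaching 30 but not 40, conditional on being operational at 20: (l_30 − l_40) / l_20.
= (105,967 − 66,974) / 153,141 = 38,993 / 153,141 = 0.254622.

0.255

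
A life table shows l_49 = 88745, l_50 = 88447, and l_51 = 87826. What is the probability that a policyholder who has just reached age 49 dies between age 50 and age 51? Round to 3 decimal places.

We want 1|1q49 = (l_50 − l_51)/l_49.
This is the probability of reaching 50 but not 51, conditional on being alive at 49: (l_50 − l_51) / l_49.
= (88447 − 87826) / 88745 = 621 / 88745 = 0.006998.

0.007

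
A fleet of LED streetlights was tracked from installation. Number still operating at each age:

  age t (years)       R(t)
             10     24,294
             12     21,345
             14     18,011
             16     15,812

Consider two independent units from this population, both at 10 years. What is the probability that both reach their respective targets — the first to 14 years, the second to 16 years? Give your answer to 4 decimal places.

p₁ = R(14)/R(10) = 18,011/24,294 = 0.741376; p₂ = R(16)/R(10) = 15,812/24,294 = 0.650860.
P(both) = p₁ × p₂ = 0.741376 × 0.650860 = 0.482532.

0.4825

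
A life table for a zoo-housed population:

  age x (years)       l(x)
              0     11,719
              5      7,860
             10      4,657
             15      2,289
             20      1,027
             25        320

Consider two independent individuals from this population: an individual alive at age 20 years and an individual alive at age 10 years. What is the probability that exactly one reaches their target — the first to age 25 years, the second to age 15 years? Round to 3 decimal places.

0.497

p₁ = l(25)/l(20) = 320/1,027 = 0.311587; p₂ = l(15)/l(10) = 2,289/4,657 = 0.491518.
P(exactly one) = p₁(1−p₂) + (1−p₁)p₂ = 0.158436 + 0.338367 = 0.496804.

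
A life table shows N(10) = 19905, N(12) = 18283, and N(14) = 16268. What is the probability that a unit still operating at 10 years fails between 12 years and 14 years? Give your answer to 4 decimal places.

0.1012

This is the probability of reaching 12 but not 14, conditional on being operational at 10: (N(12) − N(14)) / N(10).
= (18283 − 16268) / 19905 = 2015 / 19905 = 0.101231.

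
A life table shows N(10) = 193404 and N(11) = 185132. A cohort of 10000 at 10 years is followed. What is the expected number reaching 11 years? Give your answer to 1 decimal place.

The relevant probability is 185132/193404 = 0.957229.
Expected number = 10000 × 0.957229 = 9572.3.

9572.3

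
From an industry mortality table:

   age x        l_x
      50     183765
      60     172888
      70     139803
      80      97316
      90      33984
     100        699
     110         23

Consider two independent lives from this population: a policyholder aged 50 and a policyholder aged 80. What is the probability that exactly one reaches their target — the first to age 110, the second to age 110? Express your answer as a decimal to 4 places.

0.0004

p₁ = l_110/l_50 = 23/183765 = 0.000125; p₂ = l_110/l_80 = 23/97316 = 0.000236.
P(exactly one) = p₁(1−p₂) + (1−p₁)p₂ = 0.000125 + 0.000236 = 0.000361.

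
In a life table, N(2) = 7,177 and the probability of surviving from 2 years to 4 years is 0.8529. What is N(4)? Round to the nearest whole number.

N(4) = N(2) × p = 7,177 × 0.8529 = 6121.

6121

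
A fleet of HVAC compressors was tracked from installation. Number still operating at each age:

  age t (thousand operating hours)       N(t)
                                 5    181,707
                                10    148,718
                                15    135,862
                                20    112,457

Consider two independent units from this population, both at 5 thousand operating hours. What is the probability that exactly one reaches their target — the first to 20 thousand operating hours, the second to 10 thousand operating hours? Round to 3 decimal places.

0.424

p₁ = N(20)/N(5) = 112,457/181,707 = 0.618892; p₂ = N(10)/N(5) = 148,718/181,707 = 0.818449.
P(exactly one) = p₁(1−p₂) + (1−p₁)p₂ = 0.112360 + 0.311917 = 0.424278.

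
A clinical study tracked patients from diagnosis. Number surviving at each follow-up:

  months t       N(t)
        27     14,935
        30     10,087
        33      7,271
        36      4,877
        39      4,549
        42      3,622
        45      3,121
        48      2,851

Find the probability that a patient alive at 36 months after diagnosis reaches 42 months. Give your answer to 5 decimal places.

0.74267

The conditional survival probability is N(42)/N(36) = 3,622/4,877 = 0.742670.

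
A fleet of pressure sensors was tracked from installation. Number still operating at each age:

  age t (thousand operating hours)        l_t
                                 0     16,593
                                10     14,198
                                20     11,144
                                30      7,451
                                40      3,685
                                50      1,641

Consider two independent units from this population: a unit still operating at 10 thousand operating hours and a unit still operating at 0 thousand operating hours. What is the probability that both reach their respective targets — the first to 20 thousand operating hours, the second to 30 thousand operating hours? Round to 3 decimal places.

p₁ = l_20/l_10 = 11,144/14,198 = 0.784899; p₂ = l_30/l_0 = 7,451/16,593 = 0.449045.
P(both) = p₁ × p₂ = 0.784899 × 0.449045 = 0.352455.

0.352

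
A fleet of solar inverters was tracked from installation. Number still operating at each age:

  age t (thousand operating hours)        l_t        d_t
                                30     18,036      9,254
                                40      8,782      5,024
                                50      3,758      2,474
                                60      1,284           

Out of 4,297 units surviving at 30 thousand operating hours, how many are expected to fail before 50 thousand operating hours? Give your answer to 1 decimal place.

The relevant probability is 1 − 3,758/18,036 = 0.791639.
Expected number = 4,297 × 0.791639 = 3401.7.

3401.7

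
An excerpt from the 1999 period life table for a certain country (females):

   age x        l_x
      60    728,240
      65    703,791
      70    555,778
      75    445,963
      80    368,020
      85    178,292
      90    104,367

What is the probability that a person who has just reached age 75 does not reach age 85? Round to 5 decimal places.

P(die before 85 | alive at 75) = 1 − l_85/l_75 = 1 − 178,292/445,963 = (267,671)/445,963 = 0.600209.

0.60021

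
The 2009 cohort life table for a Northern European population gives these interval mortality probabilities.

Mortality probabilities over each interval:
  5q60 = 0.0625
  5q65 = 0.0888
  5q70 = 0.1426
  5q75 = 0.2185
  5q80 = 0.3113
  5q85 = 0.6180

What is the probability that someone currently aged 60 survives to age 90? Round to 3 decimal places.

0.151

Chaining the interval survival probabilities: (1 − 0.0625) × (1 − 0.0888) × (1 − 0.1426) × (1 − 0.2185) × (1 − 0.3113) × (1 − 0.6180).
= 0.9375 × 0.9112 × 0.8574 × 0.7815 × 0.6887 × 0.3820 = 0.150588.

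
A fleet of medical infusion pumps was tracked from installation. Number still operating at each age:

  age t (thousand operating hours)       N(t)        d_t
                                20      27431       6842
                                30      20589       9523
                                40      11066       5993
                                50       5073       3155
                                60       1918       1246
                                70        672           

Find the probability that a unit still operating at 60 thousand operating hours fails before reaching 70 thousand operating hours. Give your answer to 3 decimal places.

0.650

P(fail before 70 | operational at 60) = 1 − N(70)/N(60) = 1 − 672/1918 = (1246)/1918 = 0.649635.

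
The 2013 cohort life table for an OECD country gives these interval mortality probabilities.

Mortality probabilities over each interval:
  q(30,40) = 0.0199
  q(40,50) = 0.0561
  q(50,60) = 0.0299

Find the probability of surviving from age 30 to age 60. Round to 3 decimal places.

P(survive 30→60) = (1 − 0.0199) × (1 − 0.0561) × (1 − 0.0299).
= 0.9801 × 0.9439 × 0.9701 = 0.897455.

0.897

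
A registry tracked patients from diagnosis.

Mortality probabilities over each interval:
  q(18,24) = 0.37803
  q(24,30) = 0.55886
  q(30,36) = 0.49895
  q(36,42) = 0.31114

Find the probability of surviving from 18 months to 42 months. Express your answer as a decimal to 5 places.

Survival from 18 to 42 is the product of surviving each interval: (1 − 0.37803) × (1 − 0.55886) × (1 − 0.49895) × (1 − 0.31114).
= 0.62197 × 0.44114 × 0.50105 × 0.68886 = 0.094702.

0.09470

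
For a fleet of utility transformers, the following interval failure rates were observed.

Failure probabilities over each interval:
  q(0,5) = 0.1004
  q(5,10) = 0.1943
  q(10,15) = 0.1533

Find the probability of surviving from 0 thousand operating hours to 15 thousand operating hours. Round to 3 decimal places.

P(survive 0→15) = (1 − 0.1004) × (1 − 0.1943) × (1 − 0.1533).
= 0.8996 × 0.8057 × 0.8467 = 0.613695.

0.614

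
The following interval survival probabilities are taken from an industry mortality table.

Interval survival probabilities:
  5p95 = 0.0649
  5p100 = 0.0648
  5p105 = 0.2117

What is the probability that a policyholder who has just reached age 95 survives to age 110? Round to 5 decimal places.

0.00089

Survival from 95 to 110 is the product of surviving each interval: 0.0649 × 0.0648 × 0.2117.
= 0.000890.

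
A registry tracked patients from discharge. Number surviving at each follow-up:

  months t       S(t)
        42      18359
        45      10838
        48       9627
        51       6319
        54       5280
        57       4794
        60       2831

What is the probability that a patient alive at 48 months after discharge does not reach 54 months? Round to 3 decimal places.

P(die before 54 | alive at 48) = 1 − S(54)/S(48) = 1 − 5280/9627 = (4347)/9627 = 0.451543.

0.452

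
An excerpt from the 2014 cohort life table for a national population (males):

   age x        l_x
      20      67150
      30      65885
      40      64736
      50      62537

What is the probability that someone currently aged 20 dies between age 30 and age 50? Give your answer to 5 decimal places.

0.04986

We want 10|20q20 = (l_30 − l_50)/l_20.
This is the probability of reaching 30 but not 50, conditional on being alive at 20: (l_30 − l_50) / l_20.
= (65885 − 62537) / 67150 = 3348 / 67150 = 0.049859.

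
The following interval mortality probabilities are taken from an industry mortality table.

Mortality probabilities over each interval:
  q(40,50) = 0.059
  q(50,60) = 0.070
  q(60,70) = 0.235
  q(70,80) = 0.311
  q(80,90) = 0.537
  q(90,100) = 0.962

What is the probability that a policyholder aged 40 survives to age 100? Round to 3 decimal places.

Chaining the interval survival probabilities: (1 − 0.059) × (1 − 0.070) × (1 − 0.235) × (1 − 0.311) × (1 − 0.537) × (1 − 0.962).
= 0.941 × 0.930 × 0.765 × 0.689 × 0.463 × 0.038 = 0.008116.

0.008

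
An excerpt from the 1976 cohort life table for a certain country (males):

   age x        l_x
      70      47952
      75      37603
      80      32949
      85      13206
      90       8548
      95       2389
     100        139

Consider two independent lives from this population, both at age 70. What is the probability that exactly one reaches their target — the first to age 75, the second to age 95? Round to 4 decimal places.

p₁ = l_75/l_70 = 37603/47952 = 0.784180; p₂ = l_95/l_70 = 2389/47952 = 0.049821.
P(exactly one) = p₁(1−p₂) + (1−p₁)p₂ = 0.745111 + 0.010752 = 0.755864.

0.7559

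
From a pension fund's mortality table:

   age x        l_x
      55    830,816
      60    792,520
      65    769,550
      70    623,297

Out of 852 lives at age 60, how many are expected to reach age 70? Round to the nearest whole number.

The relevant probability is 623,297/792,520 = 0.786475.
Expected number = 852 × 0.786475 = 670.

670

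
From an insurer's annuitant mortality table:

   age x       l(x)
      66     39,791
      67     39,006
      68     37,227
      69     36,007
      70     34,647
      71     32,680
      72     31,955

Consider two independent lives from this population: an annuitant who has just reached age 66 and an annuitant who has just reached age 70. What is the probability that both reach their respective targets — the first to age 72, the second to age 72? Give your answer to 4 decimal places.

0.7407

p₁ = l(72)/l(66) = 31,955/39,791 = 0.803071; p₂ = l(72)/l(70) = 31,955/34,647 = 0.922302.
P(both) = p₁ × p₂ = 0.803071 × 0.922302 = 0.740674.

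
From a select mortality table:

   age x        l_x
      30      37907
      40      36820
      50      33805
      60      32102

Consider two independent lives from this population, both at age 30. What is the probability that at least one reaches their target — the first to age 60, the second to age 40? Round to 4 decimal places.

p₁ = l_60/l_30 = 32102/37907 = 0.846862; p₂ = l_40/l_30 = 36820/37907 = 0.971325.
P(at least one) = 1 − (1−p₁)(1−p₂) = 1 − 0.153138 × 0.028675 = 0.995609.

0.9956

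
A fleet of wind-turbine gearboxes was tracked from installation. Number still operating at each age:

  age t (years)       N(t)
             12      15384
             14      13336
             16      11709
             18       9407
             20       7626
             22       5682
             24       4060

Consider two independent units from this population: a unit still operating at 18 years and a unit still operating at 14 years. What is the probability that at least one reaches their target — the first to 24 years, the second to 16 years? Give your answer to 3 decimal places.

p₁ = N(24)/N(18) = 4060/9407 = 0.431593; p₂ = N(16)/N(14) = 11709/13336 = 0.877999.
P(at least one) = 1 − (1−p₁)(1−p₂) = 1 − 0.568407 × 0.122001 = 0.930654.

0.931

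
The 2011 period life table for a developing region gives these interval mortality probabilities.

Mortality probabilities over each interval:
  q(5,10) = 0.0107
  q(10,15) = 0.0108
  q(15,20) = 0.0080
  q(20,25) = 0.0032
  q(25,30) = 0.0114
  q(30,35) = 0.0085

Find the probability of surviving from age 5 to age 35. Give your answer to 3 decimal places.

Survival from 5 to 35 is the product of surviving each interval: (1 − 0.0107) × (1 − 0.0108) × (1 − 0.0080) × (1 − 0.0032) × (1 − 0.0114) × (1 − 0.0085).
= 0.9893 × 0.9892 × 0.9920 × 0.9968 × 0.9886 × 0.9915 = 0.948517.

0.949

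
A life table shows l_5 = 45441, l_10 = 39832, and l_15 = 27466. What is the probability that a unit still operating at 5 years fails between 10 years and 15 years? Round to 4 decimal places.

This is the probability of reaching 10 but not 15, conditional on being operational at 5: (l_10 − l_15) / l_5.
= (39832 − 27466) / 45441 = 12366 / 45441 = 0.272133.

0.2721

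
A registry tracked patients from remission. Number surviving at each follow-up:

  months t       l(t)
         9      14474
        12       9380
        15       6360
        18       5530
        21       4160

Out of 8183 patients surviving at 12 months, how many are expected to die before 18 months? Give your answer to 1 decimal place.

The relevant probability is 1 − 5530/9380 = 0.410448.
Expected number = 8183 × 0.410448 = 3358.7.

3358.7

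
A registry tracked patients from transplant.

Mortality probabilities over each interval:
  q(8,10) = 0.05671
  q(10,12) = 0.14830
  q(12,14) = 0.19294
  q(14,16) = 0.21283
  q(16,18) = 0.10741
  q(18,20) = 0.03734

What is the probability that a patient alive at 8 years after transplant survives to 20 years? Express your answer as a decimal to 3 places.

Chaining the interval survival probabilities: (1 − 0.05671) × (1 − 0.14830) × (1 − 0.19294) × (1 − 0.21283) × (1 − 0.10741) × (1 − 0.03734).
= 0.94329 × 0.85170 × 0.80706 × 0.78717 × 0.89259 × 0.96266 = 0.438562.

0.439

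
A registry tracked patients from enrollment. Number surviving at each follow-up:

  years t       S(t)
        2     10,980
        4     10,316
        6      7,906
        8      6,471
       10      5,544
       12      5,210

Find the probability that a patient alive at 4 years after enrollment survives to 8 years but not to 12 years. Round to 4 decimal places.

This is the probability of reaching 8 but not 12, conditional on being alive at 4: (S(8) − S(12)) / S(4).
= (6,471 − 5,210) / 10,316 = 1,261 / 10,316 = 0.122237.

0.1222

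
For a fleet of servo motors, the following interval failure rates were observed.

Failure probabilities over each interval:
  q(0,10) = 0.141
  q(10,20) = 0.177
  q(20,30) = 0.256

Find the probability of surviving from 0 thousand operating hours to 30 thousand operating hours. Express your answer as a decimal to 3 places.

0.526

P(survive 0→30) = (1 − 0.141) × (1 − 0.177) × (1 − 0.256).
= 0.859 × 0.823 × 0.744 = 0.525976.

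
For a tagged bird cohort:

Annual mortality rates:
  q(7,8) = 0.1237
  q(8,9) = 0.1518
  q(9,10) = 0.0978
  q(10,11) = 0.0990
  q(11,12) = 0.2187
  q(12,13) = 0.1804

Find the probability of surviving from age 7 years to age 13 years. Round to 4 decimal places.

0.3869

Chaining the interval survival probabilities: (1 − 0.1237) × (1 − 0.1518) × (1 − 0.0978) × (1 − 0.0990) × (1 − 0.2187) × (1 − 0.1804).
= 0.8763 × 0.8482 × 0.9022 × 0.9010 × 0.7813 × 0.8196 = 0.386900.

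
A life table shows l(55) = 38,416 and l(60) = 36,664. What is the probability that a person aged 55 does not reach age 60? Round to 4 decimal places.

P(die before 60 | alive at 55) = 1 − l(60)/l(55) = 1 − 36,664/38,416 = (1,752)/38,416 = 0.045606.

0.0456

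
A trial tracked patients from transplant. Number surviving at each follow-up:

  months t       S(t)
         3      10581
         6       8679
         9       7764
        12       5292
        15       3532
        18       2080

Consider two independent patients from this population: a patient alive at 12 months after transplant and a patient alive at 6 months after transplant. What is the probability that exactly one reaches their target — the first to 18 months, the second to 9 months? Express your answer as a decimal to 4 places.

0.5844

p₁ = S(18)/S(12) = 2080/5292 = 0.393046; p₂ = S(9)/S(6) = 7764/8679 = 0.894573.
P(exactly one) = p₁(1−p₂) + (1−p₁)p₂ = 0.041438 + 0.542965 = 0.584402.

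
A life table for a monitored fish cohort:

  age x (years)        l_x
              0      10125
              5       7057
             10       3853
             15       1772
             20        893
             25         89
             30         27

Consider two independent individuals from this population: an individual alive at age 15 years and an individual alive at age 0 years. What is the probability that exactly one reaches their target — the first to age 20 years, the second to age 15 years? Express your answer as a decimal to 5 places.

0.50257

p₁ = l_20/l_15 = 893/1772 = 0.503950; p₂ = l_15/l_0 = 1772/10125 = 0.175012.
P(exactly one) = p₁(1−p₂) + (1−p₁)p₂ = 0.415753 + 0.086815 = 0.502567.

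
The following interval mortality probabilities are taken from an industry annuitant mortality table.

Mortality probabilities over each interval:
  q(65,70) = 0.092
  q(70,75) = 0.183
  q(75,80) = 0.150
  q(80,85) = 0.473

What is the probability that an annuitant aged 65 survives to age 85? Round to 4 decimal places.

The overall survival probability is (1 − 0.092) × (1 − 0.183) × (1 − 0.150) × (1 − 0.473).
= 0.908 × 0.817 × 0.850 × 0.527 = 0.332305.

0.3323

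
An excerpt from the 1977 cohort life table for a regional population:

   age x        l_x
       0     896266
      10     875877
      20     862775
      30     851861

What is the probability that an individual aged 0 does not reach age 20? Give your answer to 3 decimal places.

P(die before 20 | alive at 0) = 1 − l_20/l_0 = 1 − 862775/896266 = (33491)/896266 = 0.037367.

0.037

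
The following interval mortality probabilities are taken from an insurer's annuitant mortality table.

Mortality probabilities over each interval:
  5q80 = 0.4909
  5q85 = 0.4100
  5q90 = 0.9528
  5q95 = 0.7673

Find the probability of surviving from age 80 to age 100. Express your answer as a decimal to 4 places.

0.0033

Survival from 80 to 100 is the product of surviving each interval: (1 − 0.4909) × (1 − 0.4100) × (1 − 0.9528) × (1 − 0.7673).
= 0.5091 × 0.5900 × 0.0472 × 0.2327 = 0.003299.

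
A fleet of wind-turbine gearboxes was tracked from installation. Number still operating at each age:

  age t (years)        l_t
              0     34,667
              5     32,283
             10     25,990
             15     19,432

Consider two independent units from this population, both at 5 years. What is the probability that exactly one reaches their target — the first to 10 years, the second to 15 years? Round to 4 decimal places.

p₁ = l_10/l_5 = 25,990/32,283 = 0.805068; p₂ = l_15/l_5 = 19,432/32,283 = 0.601927.
P(exactly one) = p₁(1−p₂) + (1−p₁)p₂ = 0.320476 + 0.117335 = 0.437811.

0.4378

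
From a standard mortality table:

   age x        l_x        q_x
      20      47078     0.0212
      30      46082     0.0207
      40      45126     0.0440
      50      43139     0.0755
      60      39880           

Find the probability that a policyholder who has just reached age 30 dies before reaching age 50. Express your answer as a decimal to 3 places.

0.064

P(die before 50 | alive at 30) = 1 − l_50/l_30 = 1 − 43139/46082 = (2943)/46082 = 0.063864.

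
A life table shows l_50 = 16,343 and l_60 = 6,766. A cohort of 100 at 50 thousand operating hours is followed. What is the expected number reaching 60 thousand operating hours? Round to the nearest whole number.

The relevant probability is 6,766/16,343 = 0.414000.
Expected number = 100 × 0.414000 = 41.

41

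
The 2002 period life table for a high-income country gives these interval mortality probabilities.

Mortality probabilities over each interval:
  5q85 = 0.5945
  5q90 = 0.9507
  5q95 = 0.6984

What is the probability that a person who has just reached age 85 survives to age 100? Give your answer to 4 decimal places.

The overall survival probability is (1 − 0.5945) × (1 − 0.9507) × (1 − 0.6984).
= 0.4055 × 0.0493 × 0.3016 = 0.006029.

0.0060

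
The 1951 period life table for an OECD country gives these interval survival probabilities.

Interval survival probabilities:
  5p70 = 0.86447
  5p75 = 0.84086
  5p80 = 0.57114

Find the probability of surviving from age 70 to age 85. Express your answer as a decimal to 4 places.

Chaining the interval survival probabilities: 0.86447 × 0.84086 × 0.57114.
= 0.415161.

0.4152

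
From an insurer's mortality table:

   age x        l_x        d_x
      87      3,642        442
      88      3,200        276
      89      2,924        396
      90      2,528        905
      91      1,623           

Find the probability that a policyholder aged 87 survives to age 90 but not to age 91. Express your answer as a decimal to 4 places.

We want 3|1q87 = (l_90 − l_91)/l_87.
This is the probability of reaching 90 but not 91, conditional on being alive at 87: (l_90 − l_91) / l_87.
= (2,528 − 1,623) / 3,642 = 905 / 3,642 = 0.248490.

0.2485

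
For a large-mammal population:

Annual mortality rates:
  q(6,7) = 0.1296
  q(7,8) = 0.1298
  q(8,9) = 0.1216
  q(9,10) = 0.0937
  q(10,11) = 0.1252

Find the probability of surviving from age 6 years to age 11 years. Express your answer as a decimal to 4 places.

0.5275

The overall survival probability is (1 − 0.1296) × (1 − 0.1298) × (1 − 0.1216) × (1 − 0.0937) × (1 − 0.1252).
= 0.8704 × 0.8702 × 0.8784 × 0.9063 × 0.8748 = 0.527486.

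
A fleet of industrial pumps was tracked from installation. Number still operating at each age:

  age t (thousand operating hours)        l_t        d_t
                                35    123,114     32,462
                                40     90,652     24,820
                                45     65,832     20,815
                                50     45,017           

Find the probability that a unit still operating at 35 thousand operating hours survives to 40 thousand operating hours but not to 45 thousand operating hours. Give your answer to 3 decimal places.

0.202

This is the probability of reaching 40 but not 45, conditional on being operational at 35: (l_40 − l_45) / l_35.
= (90,652 − 65,832) / 123,114 = 24,820 / 123,114 = 0.201602.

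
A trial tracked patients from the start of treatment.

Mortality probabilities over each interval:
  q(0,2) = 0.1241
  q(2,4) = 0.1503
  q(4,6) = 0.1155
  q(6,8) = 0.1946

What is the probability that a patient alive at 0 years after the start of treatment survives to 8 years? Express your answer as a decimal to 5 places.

0.53019

Survival from 0 to 8 is the product of surviving each interval: (1 − 0.1241) × (1 − 0.1503) × (1 − 0.1155) × (1 − 0.1946).
= 0.8759 × 0.8497 × 0.8845 × 0.8054 = 0.530188.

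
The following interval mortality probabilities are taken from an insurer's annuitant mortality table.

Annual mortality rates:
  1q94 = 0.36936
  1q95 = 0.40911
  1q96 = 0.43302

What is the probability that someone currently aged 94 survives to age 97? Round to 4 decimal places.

0.2113

Chaining the interval survival probabilities: (1 − 0.36936) × (1 − 0.40911) × (1 − 0.43302).
= 0.63064 × 0.59089 × 0.56698 = 0.211279.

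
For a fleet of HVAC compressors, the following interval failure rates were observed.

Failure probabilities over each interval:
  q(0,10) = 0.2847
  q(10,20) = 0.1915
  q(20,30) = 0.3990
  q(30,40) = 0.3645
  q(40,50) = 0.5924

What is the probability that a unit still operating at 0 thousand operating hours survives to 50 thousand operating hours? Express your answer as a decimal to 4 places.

Survival from 0 to 50 is the product of surviving each interval: (1 − 0.2847) × (1 − 0.1915) × (1 − 0.3990) × (1 − 0.3645) × (1 − 0.5924).
= 0.7153 × 0.8085 × 0.6010 × 0.6355 × 0.4076 = 0.090031.

0.0900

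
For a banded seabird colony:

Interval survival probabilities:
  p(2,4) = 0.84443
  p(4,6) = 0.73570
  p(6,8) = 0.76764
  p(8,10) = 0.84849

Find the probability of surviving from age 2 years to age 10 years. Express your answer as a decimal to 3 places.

P(survive 2→10) = 0.84443 × 0.73570 × 0.76764 × 0.84849.
= 0.404640.

0.405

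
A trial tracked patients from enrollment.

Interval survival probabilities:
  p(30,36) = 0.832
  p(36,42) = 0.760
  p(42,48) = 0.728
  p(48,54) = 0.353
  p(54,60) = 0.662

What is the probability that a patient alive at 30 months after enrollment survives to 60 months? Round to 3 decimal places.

0.108

Survival from 30 to 60 is the product of surviving each interval: 0.832 × 0.760 × 0.728 × 0.353 × 0.662.
= 0.107572.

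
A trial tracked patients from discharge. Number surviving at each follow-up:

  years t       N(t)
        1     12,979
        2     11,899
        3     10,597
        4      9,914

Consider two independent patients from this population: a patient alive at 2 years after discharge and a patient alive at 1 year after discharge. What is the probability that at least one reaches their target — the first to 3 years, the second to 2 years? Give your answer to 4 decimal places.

0.9909

p₁ = N(3)/N(2) = 10,597/11,899 = 0.890579; p₂ = N(2)/N(1) = 11,899/12,979 = 0.916789.
P(at least one) = 1 − (1−p₁)(1−p₂) = 1 − 0.109421 × 0.083211 = 0.990895.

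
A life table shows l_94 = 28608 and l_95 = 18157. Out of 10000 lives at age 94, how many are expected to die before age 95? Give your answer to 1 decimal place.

3653.2

The relevant probability is 1 − 18157/28608 = 0.365317.
Expected number = 10000 × 0.365317 = 3653.2.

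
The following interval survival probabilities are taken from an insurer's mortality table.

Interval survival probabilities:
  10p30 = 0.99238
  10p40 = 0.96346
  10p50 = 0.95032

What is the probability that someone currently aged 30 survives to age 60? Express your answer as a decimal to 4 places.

0.9086

Chaining the interval survival probabilities: 0.99238 × 0.96346 × 0.95032.
= 0.908618.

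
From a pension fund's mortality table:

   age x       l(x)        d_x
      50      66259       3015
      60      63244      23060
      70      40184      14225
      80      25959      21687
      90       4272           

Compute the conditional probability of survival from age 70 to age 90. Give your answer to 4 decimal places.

The conditional survival probability is l(90)/l(70) = 4272/40184 = 0.106311.

0.1063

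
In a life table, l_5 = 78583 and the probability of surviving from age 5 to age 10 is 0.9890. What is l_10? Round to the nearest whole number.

77719

l_10 = l_5 × p = 78583 × 0.9890 = 77719.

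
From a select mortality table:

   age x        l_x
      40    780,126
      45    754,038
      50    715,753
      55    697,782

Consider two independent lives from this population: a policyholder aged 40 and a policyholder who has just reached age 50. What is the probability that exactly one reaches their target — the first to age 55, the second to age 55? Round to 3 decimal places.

p₁ = l_55/l_40 = 697,782/780,126 = 0.894448; p₂ = l_55/l_50 = 697,782/715,753 = 0.974892.
P(exactly one) = p₁(1−p₂) + (1−p₁)p₂ = 0.022458 + 0.102902 = 0.125360.

0.125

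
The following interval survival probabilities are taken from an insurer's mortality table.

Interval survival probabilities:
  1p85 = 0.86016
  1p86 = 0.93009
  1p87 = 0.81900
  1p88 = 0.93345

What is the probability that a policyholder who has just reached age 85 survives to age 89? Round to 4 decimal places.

4p85 = 0.86016 × 0.93009 × 0.81900 × 0.93345.
= 0.611616.

0.6116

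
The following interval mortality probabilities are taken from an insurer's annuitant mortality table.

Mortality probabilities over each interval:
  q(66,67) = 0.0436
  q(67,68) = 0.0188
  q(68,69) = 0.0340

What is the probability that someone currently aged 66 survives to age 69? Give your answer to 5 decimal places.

0.90651

Survival from 66 to 69 is the product of surviving each interval: (1 − 0.0436) × (1 − 0.0188) × (1 − 0.0340).
= 0.9564 × 0.9812 × 0.9660 = 0.906513.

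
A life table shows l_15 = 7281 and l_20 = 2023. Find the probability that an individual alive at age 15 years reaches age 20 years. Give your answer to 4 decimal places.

0.2778

The conditional survival probability is l_20/l_15 = 2023/7281 = 0.277846.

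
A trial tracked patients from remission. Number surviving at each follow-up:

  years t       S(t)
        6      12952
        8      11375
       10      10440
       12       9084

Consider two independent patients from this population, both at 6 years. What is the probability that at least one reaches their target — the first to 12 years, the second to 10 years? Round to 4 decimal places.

0.9421

p₁ = S(12)/S(6) = 9084/12952 = 0.701359; p₂ = S(10)/S(6) = 10440/12952 = 0.806053.
P(at least one) = 1 − (1−p₁)(1−p₂) = 1 − 0.298641 × 0.193947 = 0.942079.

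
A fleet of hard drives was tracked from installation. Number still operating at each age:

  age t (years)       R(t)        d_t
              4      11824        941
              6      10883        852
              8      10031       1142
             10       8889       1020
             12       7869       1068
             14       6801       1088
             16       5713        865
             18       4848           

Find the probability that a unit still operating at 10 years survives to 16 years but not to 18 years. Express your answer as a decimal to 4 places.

This is the probability of reaching 16 but not 18, conditional on being operational at 10: (R(16) − R(18)) / R(10).
= (5713 − 4848) / 8889 = 865 / 8889 = 0.097311.

0.0973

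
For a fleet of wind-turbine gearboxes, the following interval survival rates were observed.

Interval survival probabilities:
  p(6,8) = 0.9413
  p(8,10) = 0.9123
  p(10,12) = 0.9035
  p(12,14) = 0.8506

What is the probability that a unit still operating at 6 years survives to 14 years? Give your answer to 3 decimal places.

Chaining the interval survival probabilities: 0.9413 × 0.9123 × 0.9035 × 0.8506.
= 0.659963.

0.660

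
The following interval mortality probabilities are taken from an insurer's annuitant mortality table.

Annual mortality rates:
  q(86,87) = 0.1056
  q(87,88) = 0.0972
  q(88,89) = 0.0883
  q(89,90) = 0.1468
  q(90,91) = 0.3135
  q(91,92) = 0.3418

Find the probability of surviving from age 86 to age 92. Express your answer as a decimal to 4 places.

Survival from 86 to 92 is the product of surviving each interval: (1 − 0.1056) × (1 − 0.0972) × (1 − 0.0883) × (1 − 0.1468) × (1 − 0.3135) × (1 − 0.3418).
= 0.8944 × 0.9028 × 0.9117 × 0.8532 × 0.6865 × 0.6582 = 0.283808.

0.2838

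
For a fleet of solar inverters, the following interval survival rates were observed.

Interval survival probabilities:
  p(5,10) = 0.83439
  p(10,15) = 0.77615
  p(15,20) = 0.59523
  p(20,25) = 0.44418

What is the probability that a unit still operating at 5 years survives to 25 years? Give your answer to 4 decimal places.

0.1712

P(survive 5→25) = 0.83439 × 0.77615 × 0.59523 × 0.44418.
= 0.171222.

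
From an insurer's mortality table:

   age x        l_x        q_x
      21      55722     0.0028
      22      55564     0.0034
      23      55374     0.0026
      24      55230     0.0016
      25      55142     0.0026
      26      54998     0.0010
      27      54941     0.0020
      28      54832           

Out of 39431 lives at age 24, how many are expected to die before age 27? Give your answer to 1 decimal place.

206.3

The relevant probability is 1 − 54941/55230 = 0.005233.
Expected number = 39431 × 0.005233 = 206.3.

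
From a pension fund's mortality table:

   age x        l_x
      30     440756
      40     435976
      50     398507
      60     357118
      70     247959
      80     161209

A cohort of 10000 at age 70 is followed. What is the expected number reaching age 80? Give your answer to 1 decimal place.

6501.4

The relevant probability is 161209/247959 = 0.650144.
Expected number = 10000 × 0.650144 = 6501.4.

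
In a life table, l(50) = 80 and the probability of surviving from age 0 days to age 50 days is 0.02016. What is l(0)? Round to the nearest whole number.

3968

l(0) = l(50) / p = 80 / 0.02016 = 3968.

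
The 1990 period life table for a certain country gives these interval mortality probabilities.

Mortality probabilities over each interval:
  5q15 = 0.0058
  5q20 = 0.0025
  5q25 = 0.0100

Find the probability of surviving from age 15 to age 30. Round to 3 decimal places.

0.982

The overall survival probability is (1 − 0.0058) × (1 − 0.0025) × (1 − 0.0100).
= 0.9942 × 0.9975 × 0.9900 = 0.981797.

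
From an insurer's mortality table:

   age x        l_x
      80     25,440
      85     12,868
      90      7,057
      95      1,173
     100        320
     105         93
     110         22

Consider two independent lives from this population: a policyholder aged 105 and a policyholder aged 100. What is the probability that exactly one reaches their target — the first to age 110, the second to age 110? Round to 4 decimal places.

p₁ = l_110/l_105 = 22/93 = 0.236559; p₂ = l_110/l_100 = 22/320 = 0.068750.
P(exactly one) = p₁(1−p₂) + (1−p₁)p₂ = 0.220296 + 0.052487 = 0.272782.

0.2728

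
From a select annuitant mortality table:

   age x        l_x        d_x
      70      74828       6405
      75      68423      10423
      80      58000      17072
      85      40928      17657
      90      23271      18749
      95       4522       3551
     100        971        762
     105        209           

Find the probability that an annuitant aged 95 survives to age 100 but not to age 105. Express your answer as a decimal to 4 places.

0.1685

We want 5|5q95 = (l_100 − l_105)/l_95.
This is the probability of reaching 100 but not 105, conditional on being alive at 95: (l_100 − l_105) / l_95.
= (971 − 209) / 4522 = 762 / 4522 = 0.168510.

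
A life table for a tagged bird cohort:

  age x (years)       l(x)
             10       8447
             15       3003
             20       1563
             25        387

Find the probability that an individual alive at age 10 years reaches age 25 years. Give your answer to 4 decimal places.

The conditional survival probability is l(25)/l(10) = 387/8447 = 0.045815.

0.0458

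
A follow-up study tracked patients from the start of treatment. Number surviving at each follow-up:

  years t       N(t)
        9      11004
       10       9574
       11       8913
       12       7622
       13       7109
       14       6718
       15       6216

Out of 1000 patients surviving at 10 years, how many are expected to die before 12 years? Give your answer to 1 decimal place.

The relevant probability is 1 − 7622/9574 = 0.203886.
Expected number = 1000 × 0.203886 = 203.9.

203.9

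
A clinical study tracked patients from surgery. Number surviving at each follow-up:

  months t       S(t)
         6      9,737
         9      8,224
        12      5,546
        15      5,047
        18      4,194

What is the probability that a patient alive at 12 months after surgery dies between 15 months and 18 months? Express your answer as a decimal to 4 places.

0.1538

This is the probability of reaching 15 but not 18, conditional on being alive at 12: (S(15) − S(18)) / S(12).
= (5,047 − 4,194) / 5,546 = 853 / 5,546 = 0.153805.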